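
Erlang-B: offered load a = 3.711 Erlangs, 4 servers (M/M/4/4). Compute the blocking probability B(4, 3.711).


B(c,a) = (a^c/c!) / Σ_{k=0}^{c} a^k/k!
a^4/4! = 7.902283
Σ terms (k=0..4): 1.00000 + 3.71100 + 6.88576 + 8.51769 + 7.90228 = 28.016729
B = 7.902283/28.016729 = 0.282056

Final: 0.282056


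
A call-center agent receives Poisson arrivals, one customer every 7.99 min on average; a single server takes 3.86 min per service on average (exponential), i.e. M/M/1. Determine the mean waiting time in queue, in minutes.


λ = 60/7.99 = 7.5094 /hr
μ = 60/3.86 = 15.5440 /hr
ρ = λ/μ = 7.5094/15.5440 = 0.4831
Wq = ρ/(μ−λ) = 0.4831/(15.5440−7.5094) = 0.06013 hr
In minutes: 0.06013·60 = 3.608 min

Final: 3.608 min


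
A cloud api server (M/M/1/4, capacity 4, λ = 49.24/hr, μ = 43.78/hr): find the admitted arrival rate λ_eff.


ρ = 1.1247; P_K = (1−ρ)ρ^4/(1−ρ^5) = 0.249536
λ_eff = λ(1 − P_K) = 49.24·(1 − 0.249536) = 49.24·0.750464 = 36.9528 /hr

Final: 36.9528 /hr


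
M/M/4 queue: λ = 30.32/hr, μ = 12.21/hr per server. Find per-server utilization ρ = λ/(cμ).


ρ = λ/(cμ) = 30.32/(4·12.21) = 30.32/48.84 = 0.6208

Final: 0.6208


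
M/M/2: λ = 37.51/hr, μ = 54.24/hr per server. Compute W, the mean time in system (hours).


a = 0.6916; ρ = 0.3458; P₀ = 0.486129
Lq = P₀·a^c·ρ/(c!(1−ρ)²) = 0.09391
Wq = Lq/λ = 0.09391/37.51 = 0.002504 hr
W = Wq + 1/μ = 0.002504 + 0.01844 = 0.02094 hr

Final: 0.02094 hr


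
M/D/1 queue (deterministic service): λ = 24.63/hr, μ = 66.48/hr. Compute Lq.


ρ = 24.63/66.48 = 0.3705
M/D/1: Lq = ρ²/(2(1−ρ)) = 0.1373/(2·0.6295) = 0.10902

Final: 0.10902


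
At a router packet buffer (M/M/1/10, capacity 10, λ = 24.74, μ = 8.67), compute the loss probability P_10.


ρ = λ/μ = 24.74/8.67 = 2.8535
P_K = (1−ρ)ρ^K/(1−ρ^(K+1)) = (-1.8535·35793.649261)/(1 − 102137.818077)
= -66344.168815/-102136.818077 = 0.649562

Final: 0.649562


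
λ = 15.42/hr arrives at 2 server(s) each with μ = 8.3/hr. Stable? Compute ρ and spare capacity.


Total capacity cμ = 2·8.3 = 16.60/hr
ρ = λ/(cμ) = 15.42/16.60 = 0.9289
Stable ⇔ ρ < 1: YES
Spare capacity = cμ − λ = 16.60 − 15.42 = 1.18/hr

Final: ρ = 0.9289; stable; margin = 1.18/hr


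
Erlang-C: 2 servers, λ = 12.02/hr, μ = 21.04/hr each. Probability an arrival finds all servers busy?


a = λ/μ = 0.5713; ρ = a/2 = 0.2856
P₀ = 0.555638 (from M/M/c formula)
C(c,a) = [a^c/(c!(1−ρ))]·P₀ = [0.32638/(2·0.7144)]·0.555638
= 0.22844·0.555638 = 0.126930

Final: 0.126930


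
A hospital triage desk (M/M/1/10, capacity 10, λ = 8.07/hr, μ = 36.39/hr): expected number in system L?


ρ = 8.07/36.39 = 0.2218
L = ρ[1 − (K+1)ρ^K + Kρ^(K+1)] / [(1−ρ)(1−ρ^(K+1))]
Numerator: 0.2218·(1 − 11·0.0000002877 + 10·0.00000006380) = 0.221764
Denominator: (0.7782)·(1.000000) = 0.778236
L = 0.221764/0.778236 = 0.2850

Final: 0.2850


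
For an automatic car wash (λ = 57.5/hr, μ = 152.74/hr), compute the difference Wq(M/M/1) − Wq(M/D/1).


ρ = 57.5/152.74 = 0.3765
Wq(M/M/1) = ρ/(μ−λ) = 0.3765/95.24 = 0.003953 hr
Wq(M/D/1) = ρ/(2(μ−λ)) = 0.001976 hr
Savings = 0.003953 − 0.001976 = 0.001976 hr

Final: 0.001976 hr


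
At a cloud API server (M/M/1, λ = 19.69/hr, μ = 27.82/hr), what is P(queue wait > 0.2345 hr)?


ρ = 19.69/27.82 = 0.7078
P(Wq > t) = ρ·e^{−(μ−λ)t} = 0.7078·e^{−1.9065}
= 0.7078·0.148602 = 0.105175

Final: 0.105175


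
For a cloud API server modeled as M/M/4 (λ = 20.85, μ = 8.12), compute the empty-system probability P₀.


a = λ/μ = 20.85/8.12 = 2.5677; ρ = a/c = 0.6419
Σ_{k=0}^{3} a^k/k! (terms k=0..3) = 1.00000 + 2.56773 + 3.29663 + 2.82162 = 9.68598
Tail: a^4/(4!(1−ρ)) = 43.47105/(24·0.3581) = 5.05854
P₀ = 1/(9.68598 + 5.05854) = 1/14.74452 = 0.067822

Final: 0.067822


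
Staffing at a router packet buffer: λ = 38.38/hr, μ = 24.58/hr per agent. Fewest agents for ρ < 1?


Stability requires cμ > λ ⇔ c > λ/μ.
λ/μ = 38.38/24.58 = 1.5614
Minimum integer c = ⌊1.5614⌋ + 1 = 2
Check: 2·24.58 = 49.16 > 38.38, while 1·24.58 = 24.58 ≤ 38.38

Final: 2 servers


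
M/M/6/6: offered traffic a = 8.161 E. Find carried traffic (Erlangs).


B(6,8.161) = 0.398422 (Erlang-B)
Carried load = a(1 − B) = 8.161·(1 − 0.398422) = 8.161·0.601578 = 4.9095 E

Final: 4.9095 Erlangs


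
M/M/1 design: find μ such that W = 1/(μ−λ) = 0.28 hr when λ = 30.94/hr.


W = 1/(μ−λ) ⇒ μ − λ = 1/W = 1/0.28 = 3.5714
μ = λ + 1/W = 30.94 + 3.5714 = 34.5114 per hr

Final: 34.5114 /hr


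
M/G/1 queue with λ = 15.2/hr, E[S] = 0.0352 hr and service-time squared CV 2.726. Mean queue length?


ρ = λ·E[S] = 15.2·0.0352 = 0.5350
Lq = ρ²(1+C_s²)/(2(1−ρ)) = 0.2863·(1+2.726)/(2·0.4650)
= 0.2863·3.7260/0.9299 = 1.14702

Final: 1.14702


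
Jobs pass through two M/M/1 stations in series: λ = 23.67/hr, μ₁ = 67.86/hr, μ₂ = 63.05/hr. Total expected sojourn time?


Each node sees arrival rate λ = 23.67/hr (tandem ⇒ throughput preserved).
W₁ = 1/(μ₁−λ) = 1/(67.86−23.67) = 0.02263 hr
W₂ = 1/(μ₂−λ) = 1/(63.05−23.67) = 0.02539 hr
W_total = W₁ + W₂ = 0.02263 + 0.02539 = 0.04802 hr

Final: 0.04802 hr


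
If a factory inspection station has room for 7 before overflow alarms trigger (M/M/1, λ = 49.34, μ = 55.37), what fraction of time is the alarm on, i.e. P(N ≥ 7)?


ρ = 49.34/55.37 = 0.8911
P(N ≥ n) = ρ^n = 0.8911^7 = 0.446141

Final: 0.446141


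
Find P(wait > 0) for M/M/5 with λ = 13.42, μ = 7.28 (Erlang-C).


a = λ/μ = 1.8434; ρ = a/5 = 0.3687
P₀ = 0.157514 (from M/M/c formula)
C(c,a) = [a^c/(c!(1−ρ))]·P₀ = [21.28657/(120·0.6313)]·0.157514
= 0.28098·0.157514 = 0.044258

Final: 0.044258


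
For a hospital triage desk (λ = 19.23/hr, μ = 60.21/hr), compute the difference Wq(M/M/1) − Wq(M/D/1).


ρ = 19.23/60.21 = 0.3194
Wq(M/M/1) = ρ/(μ−λ) = 0.3194/40.98 = 0.007794 hr
Wq(M/D/1) = ρ/(2(μ−λ)) = 0.003897 hr
Savings = 0.007794 − 0.003897 = 0.003897 hr

Final: 0.003897 hr


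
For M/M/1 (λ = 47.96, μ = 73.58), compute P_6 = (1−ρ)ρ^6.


ρ = 47.96/73.58 = 0.6518
P_n = (1−ρ)·ρ^n = (1 − 0.6518)·0.6518^6 = 0.3482·0.076686 = 0.026702

Final: 0.026702


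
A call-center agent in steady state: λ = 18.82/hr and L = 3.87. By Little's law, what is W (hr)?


W = L/λ = 3.87/18.82 = 0.2056 hr

Final: 0.2056 hr


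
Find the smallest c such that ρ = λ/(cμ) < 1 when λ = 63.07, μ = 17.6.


Stability requires cμ > λ ⇔ c > λ/μ.
λ/μ = 63.07/17.6 = 3.5835
Minimum integer c = ⌊3.5835⌋ + 1 = 4
Check: 4·17.6 = 70.40 > 63.07, while 3·17.6 = 52.80 ≤ 63.07

Final: 4 servers


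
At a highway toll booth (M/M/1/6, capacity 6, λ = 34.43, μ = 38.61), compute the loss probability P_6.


ρ = λ/μ = 34.43/38.61 = 0.8917
P_K = (1−ρ)ρ^K/(1−ρ^(K+1)) = (0.1083·0.502832)/(1 − 0.448395)
= 0.054438/0.551605 = 0.098690

Final: 0.098690


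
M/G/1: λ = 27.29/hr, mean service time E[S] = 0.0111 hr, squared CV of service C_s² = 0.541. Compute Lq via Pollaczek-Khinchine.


ρ = λ·E[S] = 27.29·0.0111 = 0.3029
Lq = ρ²(1+C_s²)/(2(1−ρ)) = 0.09176·(1+0.541)/(2·0.6971)
= 0.09176·1.5410/1.3942 = 0.10142

Final: 0.10142


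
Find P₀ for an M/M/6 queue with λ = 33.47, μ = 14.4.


a = λ/μ = 33.47/14.4 = 2.3243; ρ = a/c = 0.3874
Σ_{k=0}^{5} a^k/k! (terms k=0..5) = 1.00000 + 2.32431 + 2.70120 + 2.09280 + 1.21608 + 0.56531 = 9.89969
Tail: a^6/(6!(1−ρ)) = 157.67372/(720·0.6126) = 0.35747
P₀ = 1/(9.89969 + 0.35747) = 1/10.25716 = 0.097493

Final: 0.097493


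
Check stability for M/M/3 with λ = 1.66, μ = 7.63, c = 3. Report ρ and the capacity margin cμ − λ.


Total capacity cμ = 3·7.63 = 22.89/hr
ρ = λ/(cμ) = 1.66/22.89 = 0.07252
Stable ⇔ ρ < 1: YES
Spare capacity = cμ − λ = 22.89 − 1.66 = 21.23/hr

Final: ρ = 0.07252; stable; margin = 21.23/hr


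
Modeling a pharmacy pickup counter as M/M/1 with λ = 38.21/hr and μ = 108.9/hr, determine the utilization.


ρ = λ/μ = 38.21/108.9 = 0.3509

Final: 0.3509


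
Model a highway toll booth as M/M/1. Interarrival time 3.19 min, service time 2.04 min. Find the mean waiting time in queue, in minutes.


λ = 60/3.19 = 18.8088 /hr
μ = 60/2.04 = 29.4118 /hr
ρ = λ/μ = 18.8088/29.4118 = 0.6395
Wq = ρ/(μ−λ) = 0.6395/(29.4118−18.8088) = 0.06031 hr
In minutes: 0.06031·60 = 3.619 min

Final: 3.619 min


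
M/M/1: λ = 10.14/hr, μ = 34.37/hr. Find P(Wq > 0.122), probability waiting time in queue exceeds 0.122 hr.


ρ = 10.14/34.37 = 0.2950
P(Wq > t) = ρ·e^{−(μ−λ)t} = 0.2950·e^{−2.9561}
= 0.2950·0.052023 = 0.015348

Final: 0.015348


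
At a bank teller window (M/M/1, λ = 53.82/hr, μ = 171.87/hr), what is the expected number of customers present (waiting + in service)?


ρ = λ/μ = 53.82/171.87 = 0.3131
L = ρ/(1−ρ) = 0.3131/(1 − 0.3131) = 0.3131/0.6869 = 0.4559

Final: 0.4559


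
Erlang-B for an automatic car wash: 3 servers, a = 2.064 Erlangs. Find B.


B(c,a) = (a^c/c!) / Σ_{k=0}^{c} a^k/k!
a^3/3! = 1.465473
Σ terms (k=0..3): 1.00000 + 2.06400 + 2.13005 + 1.46547 = 6.659521
B = 1.465473/6.659521 = 0.220057

Final: 0.220057


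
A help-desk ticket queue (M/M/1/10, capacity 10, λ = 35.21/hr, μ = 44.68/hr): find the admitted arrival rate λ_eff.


ρ = 0.7880; P_K = (1−ρ)ρ^10/(1−ρ^11) = 0.021115
λ_eff = λ(1 − P_K) = 35.21·(1 − 0.021115) = 35.21·0.978885 = 34.4665 /hr

Final: 34.4665 /hr


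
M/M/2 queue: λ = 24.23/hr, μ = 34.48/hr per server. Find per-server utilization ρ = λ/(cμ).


ρ = λ/(cμ) = 24.23/(2·34.48) = 24.23/68.96 = 0.3514

Final: 0.3514


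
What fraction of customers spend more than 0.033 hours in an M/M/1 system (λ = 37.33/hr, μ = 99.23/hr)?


W ~ Exponential(μ−λ) for M/M/1.
μ − λ = 99.23 − 37.33 = 61.9000
P(W > t) = e^{−(μ−λ)t} = e^{−2.0427} = 0.129678

Final: 0.129678


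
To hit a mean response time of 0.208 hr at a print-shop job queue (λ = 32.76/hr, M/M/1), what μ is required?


W = 1/(μ−λ) ⇒ μ − λ = 1/W = 1/0.208 = 4.8077
μ = λ + 1/W = 32.76 + 4.8077 = 37.5677 per hr

Final: 37.5677 /hr


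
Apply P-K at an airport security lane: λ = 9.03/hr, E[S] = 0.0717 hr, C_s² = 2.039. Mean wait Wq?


ρ = λ·E[S] = 9.03·0.0717 = 0.6475
E[S²] = E[S]²(1+C_s²) = 0.0717²·(1+2.039) = 0.015623
Wq = λ·E[S²]/(2(1−ρ)) = 9.03·0.015623/(2·0.3525) = 0.20008 hr

Final: 0.20008 hr


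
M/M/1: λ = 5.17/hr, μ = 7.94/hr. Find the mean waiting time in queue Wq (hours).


ρ = 5.17/7.94 = 0.6511
Wq = ρ/(μ−λ) = 0.6511/(7.94 − 5.17) = 0.6511/2.77 = 0.2351 hr

Final: 0.2351 hr


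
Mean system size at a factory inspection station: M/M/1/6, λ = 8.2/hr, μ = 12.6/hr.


ρ = 8.2/12.6 = 0.6508
L = ρ[1 − (K+1)ρ^K + Kρ^(K+1)] / [(1−ρ)(1−ρ^(K+1))]
Numerator: 0.6508·(1 − 7·0.075973 + 6·0.049443) = 0.497756
Denominator: (0.3492)·(0.950557) = 0.331941
L = 0.497756/0.331941 = 1.4995

Final: 1.4995


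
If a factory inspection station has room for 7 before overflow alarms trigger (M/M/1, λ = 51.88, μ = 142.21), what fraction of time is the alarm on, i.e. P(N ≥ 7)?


ρ = 51.88/142.21 = 0.3648
P(N ≥ n) = ρ^n = 0.3648^7 = 0.0008600

Final: 0.0008600


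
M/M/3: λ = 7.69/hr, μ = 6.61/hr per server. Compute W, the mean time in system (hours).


a = 1.1634; ρ = 0.3878; P₀ = 0.305923
Lq = P₀·a^c·ρ/(c!(1−ρ)²) = 0.08307
Wq = Lq/λ = 0.08307/7.69 = 0.01080 hr
W = Wq + 1/μ = 0.01080 + 0.15129 = 0.16209 hr

Final: 0.16209 hr


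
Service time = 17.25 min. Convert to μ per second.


μ = 1/(service time) in consistent units.
1 second = 0.0166667 min, so μ = 0.0166667/17.25 = 0.0009662 per second

Final: 0.0009662 /sec


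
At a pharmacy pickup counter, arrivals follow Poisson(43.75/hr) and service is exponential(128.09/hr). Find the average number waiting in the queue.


ρ = 43.75/128.09 = 0.3416
Lq = ρ²/(1−ρ) = 0.1167/0.6584 = 0.1772

Final: 0.1772


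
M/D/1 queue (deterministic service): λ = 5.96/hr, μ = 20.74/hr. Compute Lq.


ρ = 5.96/20.74 = 0.2874
M/D/1: Lq = ρ²/(2(1−ρ)) = 0.08258/(2·0.7126) = 0.05794

Final: 0.05794


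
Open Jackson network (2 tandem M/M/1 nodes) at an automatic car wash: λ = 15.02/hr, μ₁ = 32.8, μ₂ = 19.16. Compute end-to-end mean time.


Each node sees arrival rate λ = 15.02/hr (tandem ⇒ throughput preserved).
W₁ = 1/(μ₁−λ) = 1/(32.8−15.02) = 0.05624 hr
W₂ = 1/(μ₂−λ) = 1/(19.16−15.02) = 0.24155 hr
W_total = W₁ + W₂ = 0.05624 + 0.24155 = 0.29779 hr

Final: 0.29779 hr


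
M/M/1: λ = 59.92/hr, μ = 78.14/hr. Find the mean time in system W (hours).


W = 1/(μ−λ) = 1/(78.14 − 59.92) = 1/18.22 = 0.05488 hr

Final: 0.05488 hr


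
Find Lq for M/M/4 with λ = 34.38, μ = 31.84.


a = λ/μ = 1.0798; ρ = a/4 = 0.2699
P₀ = 0.338968
Lq = P₀·a^c·ρ / (c!·(1−ρ)²) = 0.338968·1.35935·0.2699/(24·0.53298)
= 0.009724

Final: 0.009724


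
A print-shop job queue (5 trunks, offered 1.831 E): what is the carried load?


B(5,1.831) = 0.027795 (Erlang-B)
Carried load = a(1 − B) = 1.831·(1 − 0.027795) = 1.831·0.972205 = 1.7801 E

Final: 1.7801 Erlangs


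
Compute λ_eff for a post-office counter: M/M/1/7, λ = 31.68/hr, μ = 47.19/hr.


ρ = 0.6713; P_K = (1−ρ)ρ^7/(1−ρ^8) = 0.021067
λ_eff = λ(1 − P_K) = 31.68·(1 − 0.021067) = 31.68·0.978933 = 31.0126 /hr

Final: 31.0126 /hr


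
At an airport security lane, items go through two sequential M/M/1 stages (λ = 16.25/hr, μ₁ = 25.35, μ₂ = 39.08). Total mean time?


Each node sees arrival rate λ = 16.25/hr (tandem ⇒ throughput preserved).
W₁ = 1/(μ₁−λ) = 1/(25.35−16.25) = 0.10989 hr
W₂ = 1/(μ₂−λ) = 1/(39.08−16.25) = 0.04380 hr
W_total = W₁ + W₂ = 0.10989 + 0.04380 = 0.15369 hr

Final: 0.15369 hr


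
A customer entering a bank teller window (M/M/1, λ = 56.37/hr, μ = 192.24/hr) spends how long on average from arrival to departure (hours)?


W = 1/(μ−λ) = 1/(192.24 − 56.37) = 1/135.87 = 0.007360 hr

Final: 0.007360 hr


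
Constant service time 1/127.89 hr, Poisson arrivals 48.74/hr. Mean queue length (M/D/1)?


ρ = 48.74/127.89 = 0.3811
M/D/1: Lq = ρ²/(2(1−ρ)) = 0.1452/(2·0.6189) = 0.11734

Final: 0.11734


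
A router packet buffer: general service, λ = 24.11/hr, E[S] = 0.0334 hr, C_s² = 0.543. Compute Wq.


ρ = λ·E[S] = 24.11·0.0334 = 0.8053
E[S²] = E[S]²(1+C_s²) = 0.0334²·(1+0.543) = 0.001721
Wq = λ·E[S²]/(2(1−ρ)) = 24.11·0.001721/(2·0.1947) = 0.10656 hr

Final: 0.10656 hr


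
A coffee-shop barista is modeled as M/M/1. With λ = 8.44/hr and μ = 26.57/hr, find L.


ρ = λ/μ = 8.44/26.57 = 0.3177
L = ρ/(1−ρ) = 0.3177/(1 − 0.3177) = 0.3177/0.6823 = 0.4655

Final: 0.4655


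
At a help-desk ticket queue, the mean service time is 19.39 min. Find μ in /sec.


μ = 1/(service time) in consistent units.
1 second = 0.0166667 min, so μ = 0.0166667/19.39 = 0.0008595 per second

Final: 0.0008595 /sec


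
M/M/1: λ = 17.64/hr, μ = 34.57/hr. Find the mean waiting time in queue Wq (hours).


ρ = 17.64/34.57 = 0.5103
Wq = ρ/(μ−λ) = 0.5103/(34.57 − 17.64) = 0.5103/16.93 = 0.03014 hr

Final: 0.03014 hr


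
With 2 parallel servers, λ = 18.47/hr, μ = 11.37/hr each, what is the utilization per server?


ρ = λ/(cμ) = 18.47/(2·11.37) = 18.47/22.74 = 0.8122

Final: 0.8122


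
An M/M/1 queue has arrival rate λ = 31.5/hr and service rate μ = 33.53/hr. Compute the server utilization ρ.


ρ = λ/μ = 31.5/33.53 = 0.9395

Final: 0.9395


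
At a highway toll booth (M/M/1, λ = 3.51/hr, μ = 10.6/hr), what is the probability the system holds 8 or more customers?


ρ = 3.51/10.6 = 0.3311
P(N ≥ n) = ρ^n = 0.3311^8 = 0.0001445

Final: 0.0001445


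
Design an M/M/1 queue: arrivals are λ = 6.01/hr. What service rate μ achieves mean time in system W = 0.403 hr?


W = 1/(μ−λ) ⇒ μ − λ = 1/W = 1/0.403 = 2.4814
μ = λ + 1/W = 6.01 + 2.4814 = 8.4914 per hr

Final: 8.4914 /hr


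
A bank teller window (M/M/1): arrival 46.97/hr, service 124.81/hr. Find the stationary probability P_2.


ρ = 46.97/124.81 = 0.3763
P_n = (1−ρ)·ρ^n = (1 − 0.3763)·0.3763^2 = 0.6237·0.141626 = 0.088327

Final: 0.088327


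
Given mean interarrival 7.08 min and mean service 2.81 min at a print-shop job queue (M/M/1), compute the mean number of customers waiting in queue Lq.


λ = 60/7.08 = 8.4746 /hr
μ = 60/2.81 = 21.3523 /hr
ρ = λ/μ = 8.4746/21.3523 = 0.3969
Lq = ρ²/(1−ρ) = 0.1575/0.6031 = 0.2612

Final: 0.2612


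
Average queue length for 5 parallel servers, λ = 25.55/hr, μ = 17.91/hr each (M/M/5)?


a = λ/μ = 1.4266; ρ = a/5 = 0.2853
P₀ = 0.239838
Lq = P₀·a^c·ρ / (c!·(1−ρ)²) = 0.239838·5.90849·0.2853/(120·0.51077)
= 0.006596

Final: 0.006596


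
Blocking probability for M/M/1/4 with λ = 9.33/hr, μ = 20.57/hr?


ρ = λ/μ = 9.33/20.57 = 0.4536
P_K = (1−ρ)ρ^K/(1−ρ^(K+1)) = (0.5464·0.042324)/(1 − 0.019197)
= 0.023127/0.980803 = 0.023580

Final: 0.023580


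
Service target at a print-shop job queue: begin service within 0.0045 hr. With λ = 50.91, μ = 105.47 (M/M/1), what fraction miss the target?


ρ = 50.91/105.47 = 0.4827
P(Wq > t) = ρ·e^{−(μ−λ)t} = 0.4827·e^{−0.2455}
= 0.4827·0.782298 = 0.377612

Final: 0.377612


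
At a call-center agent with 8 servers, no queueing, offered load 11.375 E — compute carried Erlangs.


B(8,11.375) = 0.398231 (Erlang-B)
Carried load = a(1 − B) = 11.375·(1 − 0.398231) = 11.375·0.601769 = 6.8451 E

Final: 6.8451 Erlangs


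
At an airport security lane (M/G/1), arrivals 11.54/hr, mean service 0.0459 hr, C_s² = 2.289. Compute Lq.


ρ = λ·E[S] = 11.54·0.0459 = 0.5297
Lq = ρ²(1+C_s²)/(2(1−ρ)) = 0.2806·(1+2.289)/(2·0.4703)
= 0.2806·3.2890/0.9406 = 0.98103

Final: 0.98103


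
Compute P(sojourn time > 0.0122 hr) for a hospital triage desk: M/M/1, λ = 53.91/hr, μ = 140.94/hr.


W ~ Exponential(μ−λ) for M/M/1.
μ − λ = 140.94 − 53.91 = 87.0300
P(W > t) = e^{−(μ−λ)t} = e^{−1.0618} = 0.345845

Final: 0.345845


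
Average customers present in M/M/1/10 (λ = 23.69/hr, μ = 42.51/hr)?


ρ = 23.69/42.51 = 0.5573
L = ρ[1 − (K+1)ρ^K + Kρ^(K+1)] / [(1−ρ)(1−ρ^(K+1))]
Numerator: 0.5573·(1 − 11·0.002889 + 10·0.001610) = 0.548543
Denominator: (0.4427)·(0.998390) = 0.442007
L = 0.548543/0.442007 = 1.2410

Final: 1.2410


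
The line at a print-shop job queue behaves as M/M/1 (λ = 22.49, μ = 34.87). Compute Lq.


ρ = 22.49/34.87 = 0.6450
Lq = ρ²/(1−ρ) = 0.4160/0.3550 = 1.1717

Final: 1.1717


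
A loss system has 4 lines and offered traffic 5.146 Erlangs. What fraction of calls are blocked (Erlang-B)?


B(c,a) = (a^c/c!) / Σ_{k=0}^{c} a^k/k!
a^4/4! = 29.219171
Σ terms (k=0..4): 1.00000 + 5.14600 + 13.24066 + 22.71214 + 29.21917 = 71.317971
B = 29.219171/71.317971 = 0.409703

Final: 0.409703


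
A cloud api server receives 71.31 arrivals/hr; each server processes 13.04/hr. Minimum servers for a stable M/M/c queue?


Stability requires cμ > λ ⇔ c > λ/μ.
λ/μ = 71.31/13.04 = 5.4686
Minimum integer c = ⌊5.4686⌋ + 1 = 6
Check: 6·13.04 = 78.24 > 71.31, while 5·13.04 = 65.20 ≤ 71.31

Final: 6 servers


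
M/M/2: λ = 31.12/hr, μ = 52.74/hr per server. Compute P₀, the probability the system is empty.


a = λ/μ = 31.12/52.74 = 0.5901; ρ = a/c = 0.2950
Σ_{k=0}^{1} a^k/k! (terms k=0..1) = 1.00000 + 0.59006 = 1.59006
Tail: a^2/(2!(1−ρ)) = 0.34818/(2·0.7050) = 0.24694
P₀ = 1/(1.59006 + 0.24694) = 1/1.83701 = 0.544363

Final: 0.544363


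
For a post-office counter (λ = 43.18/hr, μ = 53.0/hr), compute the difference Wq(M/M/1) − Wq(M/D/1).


ρ = 43.18/53.0 = 0.8147
Wq(M/M/1) = ρ/(μ−λ) = 0.8147/9.82 = 0.08297 hr
Wq(M/D/1) = ρ/(2(μ−λ)) = 0.04148 hr
Savings = 0.08297 − 0.04148 = 0.04148 hr

Final: 0.04148 hr


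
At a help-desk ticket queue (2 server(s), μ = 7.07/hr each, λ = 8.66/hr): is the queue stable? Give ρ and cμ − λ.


Total capacity cμ = 2·7.07 = 14.14/hr
ρ = λ/(cμ) = 8.66/14.14 = 0.6124
Stable ⇔ ρ < 1: YES
Spare capacity = cμ − λ = 14.14 − 8.66 = 5.48/hr

Final: ρ = 0.6124; stable; margin = 5.48/hr


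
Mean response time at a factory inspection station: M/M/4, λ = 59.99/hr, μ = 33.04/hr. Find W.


a = 1.8157; ρ = 0.4539; P₀ = 0.158960
Lq = P₀·a^c·ρ/(c!(1−ρ)²) = 0.10957
Wq = Lq/λ = 0.10957/59.99 = 0.001826 hr
W = Wq + 1/μ = 0.001826 + 0.03027 = 0.03209 hr

Final: 0.03209 hr


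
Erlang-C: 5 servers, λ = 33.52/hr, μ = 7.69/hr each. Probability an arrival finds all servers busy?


a = λ/μ = 4.3589; ρ = a/5 = 0.8718
P₀ = 0.006850 (from M/M/c formula)
C(c,a) = [a^c/(c!(1−ρ))]·P₀ = [1573.57827/(120·0.1282)]·0.006850
= 102.27195·0.006850 = 0.700608

Final: 0.700608


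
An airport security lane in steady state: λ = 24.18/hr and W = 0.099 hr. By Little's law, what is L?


L = λW = 24.18·0.099 = 2.3938

Final: 2.3938


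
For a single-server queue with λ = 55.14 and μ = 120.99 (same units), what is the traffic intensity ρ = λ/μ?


ρ = λ/μ = 55.14/120.99 = 0.4557

Final: 0.4557


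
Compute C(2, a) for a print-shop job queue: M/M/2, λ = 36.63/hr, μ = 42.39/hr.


a = λ/μ = 0.8641; ρ = a/2 = 0.4321
P₀ = 0.396590 (from M/M/c formula)
C(c,a) = [a^c/(c!(1−ρ))]·P₀ = [0.74670/(2·0.5679)]·0.396590
= 0.65738·0.396590 = 0.260709

Final: 0.260709


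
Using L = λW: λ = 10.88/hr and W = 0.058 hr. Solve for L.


L = λW = 10.88·0.058 = 0.6310

Final: 0.6310


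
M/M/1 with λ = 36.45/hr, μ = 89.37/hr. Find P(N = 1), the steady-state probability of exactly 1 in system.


ρ = 36.45/89.37 = 0.4079
P_n = (1−ρ)·ρ^n = (1 − 0.4079)·0.4079^1 = 0.5921·0.407855 = 0.241509

Final: 0.241509


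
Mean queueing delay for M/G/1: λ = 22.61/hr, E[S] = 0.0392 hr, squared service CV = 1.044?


ρ = λ·E[S] = 22.61·0.0392 = 0.8863
E[S²] = E[S]²(1+C_s²) = 0.0392²·(1+1.044) = 0.003141
Wq = λ·E[S²]/(2(1−ρ)) = 22.61·0.003141/(2·0.1137) = 0.31233 hr

Final: 0.31233 hr


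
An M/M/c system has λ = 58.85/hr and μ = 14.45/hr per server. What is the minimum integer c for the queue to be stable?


Stability requires cμ > λ ⇔ c > λ/μ.
λ/μ = 58.85/14.45 = 4.0727
Minimum integer c = ⌊4.0727⌋ + 1 = 5
Check: 5·14.45 = 72.25 > 58.85, while 4·14.45 = 57.80 ≤ 58.85

Final: 5 servers


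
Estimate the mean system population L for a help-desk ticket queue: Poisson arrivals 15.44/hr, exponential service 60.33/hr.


ρ = λ/μ = 15.44/60.33 = 0.2559
L = ρ/(1−ρ) = 0.2559/(1 − 0.2559) = 0.2559/0.7441 = 0.3440

Final: 0.3440


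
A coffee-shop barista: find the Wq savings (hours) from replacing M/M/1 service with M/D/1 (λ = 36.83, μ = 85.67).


ρ = 36.83/85.67 = 0.4299
Wq(M/M/1) = ρ/(μ−λ) = 0.4299/48.84 = 0.008802 hr
Wq(M/D/1) = ρ/(2(μ−λ)) = 0.004401 hr
Savings = 0.008802 − 0.004401 = 0.004401 hr

Final: 0.004401 hr


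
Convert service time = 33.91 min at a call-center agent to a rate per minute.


μ = 1/(service time) in consistent units.
1 minute = 1 min, so μ = 1/33.91 = 0.02949 per minute

Final: 0.02949 /min


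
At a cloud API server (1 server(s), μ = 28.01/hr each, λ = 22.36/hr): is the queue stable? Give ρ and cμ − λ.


Total capacity cμ = 1·28.01 = 28.01/hr
ρ = λ/(cμ) = 22.36/28.01 = 0.7983
Stable ⇔ ρ < 1: YES
Spare capacity = cμ − λ = 28.01 − 22.36 = 5.65/hr

Final: ρ = 0.7983; stable; margin = 5.65/hr


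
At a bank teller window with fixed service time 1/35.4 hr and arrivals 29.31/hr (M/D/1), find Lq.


ρ = 29.31/35.4 = 0.8280
M/D/1: Lq = ρ²/(2(1−ρ)) = 0.6855/(2·0.1720) = 1.99242

Final: 1.99242


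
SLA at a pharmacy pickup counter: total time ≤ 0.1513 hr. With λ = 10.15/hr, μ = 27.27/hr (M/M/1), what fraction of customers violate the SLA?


W ~ Exponential(μ−λ) for M/M/1.
μ − λ = 27.27 − 10.15 = 17.1200
P(W > t) = e^{−(μ−λ)t} = e^{−2.5903} = 0.075001

Final: 0.075001


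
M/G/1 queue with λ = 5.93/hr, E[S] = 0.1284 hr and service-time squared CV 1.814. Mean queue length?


ρ = λ·E[S] = 5.93·0.1284 = 0.7614
Lq = ρ²(1+C_s²)/(2(1−ρ)) = 0.5797·(1+1.814)/(2·0.2386)
= 0.5797·2.8140/0.4772 = 3.41889

Final: 3.41889


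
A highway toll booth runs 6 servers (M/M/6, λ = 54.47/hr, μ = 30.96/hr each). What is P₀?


a = λ/μ = 54.47/30.96 = 1.7594; ρ = a/c = 0.2932
Σ_{k=0}^{5} a^k/k! (terms k=0..5) = 1.00000 + 1.75937 + 1.54769 + 0.90765 + 0.39922 + 0.14048 = 5.75440
Tail: a^6/(6!(1−ρ)) = 29.65777/(720·0.7068) = 0.05828
P₀ = 1/(5.75440 + 0.05828) = 1/5.81268 = 0.172038

Final: 0.172038


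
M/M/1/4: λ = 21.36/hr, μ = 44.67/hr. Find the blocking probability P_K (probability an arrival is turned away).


ρ = λ/μ = 21.36/44.67 = 0.4782
P_K = (1−ρ)ρ^K/(1−ρ^(K+1)) = (0.5218·0.052281)/(1 − 0.024999)
= 0.027281/0.975001 = 0.027981

Final: 0.027981


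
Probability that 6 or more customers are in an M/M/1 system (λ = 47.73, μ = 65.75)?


ρ = 47.73/65.75 = 0.7259
P(N ≥ n) = ρ^n = 0.7259^6 = 0.146344

Final: 0.146344


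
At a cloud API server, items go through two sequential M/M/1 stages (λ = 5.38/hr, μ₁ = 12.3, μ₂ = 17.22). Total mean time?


Each node sees arrival rate λ = 5.38/hr (tandem ⇒ throughput preserved).
W₁ = 1/(μ₁−λ) = 1/(12.3−5.38) = 0.14451 hr
W₂ = 1/(μ₂−λ) = 1/(17.22−5.38) = 0.08446 hr
W_total = W₁ + W₂ = 0.14451 + 0.08446 = 0.22897 hr

Final: 0.22897 hr


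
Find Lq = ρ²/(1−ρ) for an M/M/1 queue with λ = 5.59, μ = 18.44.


ρ = 5.59/18.44 = 0.3031
Lq = ρ²/(1−ρ) = 0.09190/0.6969 = 0.1319

Final: 0.1319


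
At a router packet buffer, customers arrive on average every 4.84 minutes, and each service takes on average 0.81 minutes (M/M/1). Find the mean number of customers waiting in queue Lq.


λ = 60/4.84 = 12.3967 /hr
μ = 60/0.81 = 74.0741 /hr
ρ = λ/μ = 12.3967/74.0741 = 0.1674
Lq = ρ²/(1−ρ) = 0.02801/0.8326 = 0.03364

Final: 0.03364


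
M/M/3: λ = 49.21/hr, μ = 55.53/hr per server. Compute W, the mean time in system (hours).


a = 0.8862; ρ = 0.2954; P₀ = 0.409254
Lq = P₀·a^c·ρ/(c!(1−ρ)²) = 0.02824
Wq = Lq/λ = 0.02824/49.21 = 0.0005740 hr
W = Wq + 1/μ = 0.0005740 + 0.01801 = 0.01858 hr

Final: 0.01858 hr


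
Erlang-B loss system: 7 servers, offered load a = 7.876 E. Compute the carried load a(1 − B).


B(7,7.876) = 0.301120 (Erlang-B)
Carried load = a(1 − B) = 7.876·(1 − 0.301120) = 7.876·0.698880 = 5.5044 E

Final: 5.5044 Erlangs


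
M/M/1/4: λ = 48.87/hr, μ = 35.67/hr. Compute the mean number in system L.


ρ = 48.87/35.67 = 1.3701
L = ρ[1 − (K+1)ρ^K + Kρ^(K+1)] / [(1−ρ)(1−ρ^(K+1))]
Numerator: 1.3701·(1 − 5·3.523359 + 4·4.827210) = 3.688256
Denominator: (-0.3701)·(-3.827210) = 1.416293
L = 3.688256/1.416293 = 2.6042

Final: 2.6042


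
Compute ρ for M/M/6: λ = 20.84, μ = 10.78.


ρ = λ/(cμ) = 20.84/(6·10.78) = 20.84/64.68 = 0.3222

Final: 0.3222


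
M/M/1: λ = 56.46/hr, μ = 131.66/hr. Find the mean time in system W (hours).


W = 1/(μ−λ) = 1/(131.66 − 56.46) = 1/75.20 = 0.01330 hr

Final: 0.01330 hr


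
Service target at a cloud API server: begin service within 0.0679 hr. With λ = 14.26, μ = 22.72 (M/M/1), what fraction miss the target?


ρ = 14.26/22.72 = 0.6276
P(Wq > t) = ρ·e^{−(μ−λ)t} = 0.6276·e^{−0.5744}
= 0.6276·0.563023 = 0.353377

Final: 0.353377


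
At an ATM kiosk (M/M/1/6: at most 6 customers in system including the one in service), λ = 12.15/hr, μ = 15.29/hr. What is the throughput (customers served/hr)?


ρ = 0.7946; P_K = (1−ρ)ρ^6/(1−ρ^7) = 0.064637
λ_eff = λ(1 − P_K) = 12.15·(1 − 0.064637) = 12.15·0.935363 = 11.3647 /hr

Final: 11.3647 /hr


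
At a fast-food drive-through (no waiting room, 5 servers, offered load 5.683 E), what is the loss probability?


B(c,a) = (a^c/c!) / Σ_{k=0}^{c} a^k/k!
a^5/5! = 49.397735
Σ terms (k=0..5): 1.00000 + 5.68300 + 16.14824 + 30.59016 + 43.46097 + 49.39773 = 146.280104
B = 49.397735/146.280104 = 0.337693

Final: 0.337693


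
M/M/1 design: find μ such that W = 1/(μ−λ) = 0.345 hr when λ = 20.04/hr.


W = 1/(μ−λ) ⇒ μ − λ = 1/W = 1/0.345 = 2.8986
μ = λ + 1/W = 20.04 + 2.8986 = 22.9386 per hr

Final: 22.9386 /hr


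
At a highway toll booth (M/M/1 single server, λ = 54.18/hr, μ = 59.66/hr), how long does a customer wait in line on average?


ρ = 54.18/59.66 = 0.9081
Wq = ρ/(μ−λ) = 0.9081/(59.66 − 54.18) = 0.9081/5.48 = 0.1657 hr

Final: 0.1657 hr


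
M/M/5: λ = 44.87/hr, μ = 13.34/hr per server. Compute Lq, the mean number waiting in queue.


a = λ/μ = 3.3636; ρ = a/5 = 0.6727
P₀ = 0.030620
Lq = P₀·a^c·ρ / (c!·(1−ρ)²) = 0.030620·430.52780·0.6727/(120·0.10712)
= 0.68993

Final: 0.68993


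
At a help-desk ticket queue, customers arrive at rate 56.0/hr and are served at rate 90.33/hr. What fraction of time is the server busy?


ρ = λ/μ = 56.0/90.33 = 0.6199

Final: 0.6199


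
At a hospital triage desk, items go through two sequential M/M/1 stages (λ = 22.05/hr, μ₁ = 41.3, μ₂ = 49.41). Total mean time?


Each node sees arrival rate λ = 22.05/hr (tandem ⇒ throughput preserved).
W₁ = 1/(μ₁−λ) = 1/(41.3−22.05) = 0.05195 hr
W₂ = 1/(μ₂−λ) = 1/(49.41−22.05) = 0.03655 hr
W_total = W₁ + W₂ = 0.05195 + 0.03655 = 0.08850 hr

Final: 0.08850 hr


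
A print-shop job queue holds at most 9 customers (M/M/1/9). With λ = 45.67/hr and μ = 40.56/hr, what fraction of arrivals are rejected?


ρ = λ/μ = 45.67/40.56 = 1.1260
P_K = (1−ρ)ρ^K/(1−ρ^(K+1)) = (-0.1260·2.909361)/(1 − 3.275900)
= -0.366539/-2.275900 = 0.161052

Final: 0.161052


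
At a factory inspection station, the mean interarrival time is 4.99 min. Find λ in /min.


λ = 1/(interarrival time) in consistent units.
1 minute = 1 min, so λ = 1/4.99 = 0.2004 per minute

Final: 0.2004 /min


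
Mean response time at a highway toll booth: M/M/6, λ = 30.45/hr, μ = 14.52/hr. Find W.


a = 2.0971; ρ = 0.3495; P₀ = 0.122569
Lq = P₀·a^c·ρ/(c!(1−ρ)²) = 0.01196
Wq = Lq/λ = 0.01196/30.45 = 0.0003928 hr
W = Wq + 1/μ = 0.0003928 + 0.06887 = 0.06926 hr

Final: 0.06926 hr


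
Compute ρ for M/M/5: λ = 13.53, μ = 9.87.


ρ = λ/(cμ) = 13.53/(5·9.87) = 13.53/49.35 = 0.2742

Final: 0.2742


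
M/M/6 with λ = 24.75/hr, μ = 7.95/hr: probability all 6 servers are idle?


a = λ/μ = 24.75/7.95 = 3.1132; ρ = a/c = 0.5189
Σ_{k=0}^{5} a^k/k! (terms k=0..5) = 1.00000 + 3.11321 + 4.84603 + 5.02890 + 3.91400 + 2.43702 = 20.33916
Tail: a^6/(6!(1−ρ)) = 910.43396/(720·0.4811) = 2.62816
P₀ = 1/(20.33916 + 2.62816) = 1/22.96732 = 0.043540

Final: 0.043540


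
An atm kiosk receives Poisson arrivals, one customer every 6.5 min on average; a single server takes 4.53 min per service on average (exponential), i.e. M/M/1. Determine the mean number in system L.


λ = 60/6.5 = 9.2308 /hr
μ = 60/4.53 = 13.2450 /hr
ρ = λ/μ = 9.2308/13.2450 = 0.6969
L = ρ/(1−ρ) = 0.6969/0.3031 = 2.2995

Final: 2.2995


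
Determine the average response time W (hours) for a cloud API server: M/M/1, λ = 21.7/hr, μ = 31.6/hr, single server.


W = 1/(μ−λ) = 1/(31.6 − 21.7) = 1/9.90 = 0.1010 hr

Final: 0.1010 hr


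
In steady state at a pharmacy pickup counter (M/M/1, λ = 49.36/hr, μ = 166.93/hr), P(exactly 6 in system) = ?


ρ = 49.36/166.93 = 0.2957
P_n = (1−ρ)·ρ^n = (1 − 0.2957)·0.2957^6 = 0.7043·0.0006684 = 0.0004708

Final: 0.0004708


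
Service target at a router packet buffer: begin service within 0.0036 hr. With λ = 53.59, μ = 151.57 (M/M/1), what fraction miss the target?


ρ = 53.59/151.57 = 0.3536
P(Wq > t) = ρ·e^{−(μ−λ)t} = 0.3536·e^{−0.3527}
= 0.3536·0.702768 = 0.248475

Final: 0.248475


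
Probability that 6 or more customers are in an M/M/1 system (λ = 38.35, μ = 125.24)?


ρ = 38.35/125.24 = 0.3062
P(N ≥ n) = ρ^n = 0.3062^6 = 0.0008244

Final: 0.0008244


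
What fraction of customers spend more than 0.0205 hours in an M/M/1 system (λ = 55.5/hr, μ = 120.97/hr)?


W ~ Exponential(μ−λ) for M/M/1.
μ − λ = 120.97 − 55.5 = 65.4700
P(W > t) = e^{−(μ−λ)t} = e^{−1.3421} = 0.261287

Final: 0.261287


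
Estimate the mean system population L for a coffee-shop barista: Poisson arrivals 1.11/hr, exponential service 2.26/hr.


ρ = λ/μ = 1.11/2.26 = 0.4912
L = ρ/(1−ρ) = 0.4912/(1 − 0.4912) = 0.4912/0.5088 = 0.9652

Final: 0.9652


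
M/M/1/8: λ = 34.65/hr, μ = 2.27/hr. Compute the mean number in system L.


ρ = 34.65/2.27 = 15.2643
L = ρ[1 − (K+1)ρ^K + Kρ^(K+1)] / [(1−ρ)(1−ρ^(K+1))]
Numerator: 15.2643·(1 − 9·2947264099.690388 + 8·44987974032.718925) = 5088793873310.963867
Denominator: (-14.2643)·(-44987974031.718925) = 641722730901.787964
L = 5088793873310.963867/641722730901.787964 = 7.9299

Final: 7.9299


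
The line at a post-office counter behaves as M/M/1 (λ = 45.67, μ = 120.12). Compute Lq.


ρ = 45.67/120.12 = 0.3802
Lq = ρ²/(1−ρ) = 0.1446/0.6198 = 0.2332

Final: 0.2332


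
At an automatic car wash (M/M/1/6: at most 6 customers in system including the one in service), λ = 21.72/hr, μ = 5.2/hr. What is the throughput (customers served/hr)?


ρ = 4.1769; P_K = (1−ρ)ρ^6/(1−ρ^7) = 0.760624
λ_eff = λ(1 − P_K) = 21.72·(1 − 0.760624) = 21.72·0.239376 = 5.1993 /hr

Final: 5.1993 /hr


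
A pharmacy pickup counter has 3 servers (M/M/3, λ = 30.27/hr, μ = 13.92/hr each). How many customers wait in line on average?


a = λ/μ = 2.1746; ρ = a/3 = 0.7249
P₀ = 0.084978
Lq = P₀·a^c·ρ / (c!·(1−ρ)²) = 0.084978·10.28299·0.7249/(6·0.07570)
= 1.39446

Final: 1.39446


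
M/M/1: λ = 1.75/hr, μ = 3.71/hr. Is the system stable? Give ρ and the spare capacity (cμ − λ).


Total capacity cμ = 1·3.71 = 3.71/hr
ρ = λ/(cμ) = 1.75/3.71 = 0.4717
Stable ⇔ ρ < 1: YES
Spare capacity = cμ − λ = 3.71 − 1.75 = 1.96/hr

Final: ρ = 0.4717; stable; margin = 1.96/hr


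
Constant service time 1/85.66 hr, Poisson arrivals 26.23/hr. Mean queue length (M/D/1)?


ρ = 26.23/85.66 = 0.3062
M/D/1: Lq = ρ²/(2(1−ρ)) = 0.09376/(2·0.6938) = 0.06757

Final: 0.06757


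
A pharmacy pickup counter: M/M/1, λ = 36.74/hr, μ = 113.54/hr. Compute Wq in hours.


ρ = 36.74/113.54 = 0.3236
Wq = ρ/(μ−λ) = 0.3236/(113.54 − 36.74) = 0.3236/76.80 = 0.004213 hr

Final: 0.004213 hr


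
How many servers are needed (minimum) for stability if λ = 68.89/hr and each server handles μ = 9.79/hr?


Stability requires cμ > λ ⇔ c > λ/μ.
λ/μ = 68.89/9.79 = 7.0368
Minimum integer c = ⌊7.0368⌋ + 1 = 8
Check: 8·9.79 = 78.32 > 68.89, while 7·9.79 = 68.53 ≤ 68.89

Final: 8 servers


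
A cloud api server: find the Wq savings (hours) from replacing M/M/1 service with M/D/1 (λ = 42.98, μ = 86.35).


ρ = 42.98/86.35 = 0.4977
Wq(M/M/1) = ρ/(μ−λ) = 0.4977/43.37 = 0.01148 hr
Wq(M/D/1) = ρ/(2(μ−λ)) = 0.005738 hr
Savings = 0.01148 − 0.005738 = 0.005738 hr

Final: 0.005738 hr


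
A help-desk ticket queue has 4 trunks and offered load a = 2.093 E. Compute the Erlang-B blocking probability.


B(c,a) = (a^c/c!) / Σ_{k=0}^{c} a^k/k!
a^4/4! = 0.799587
Σ terms (k=0..4): 1.00000 + 2.09300 + 2.19032 + 1.52812 + 0.79959 = 7.611028
B = 0.799587/7.611028 = 0.105056

Final: 0.105056


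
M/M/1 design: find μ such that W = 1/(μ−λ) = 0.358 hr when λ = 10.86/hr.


W = 1/(μ−λ) ⇒ μ − λ = 1/W = 1/0.358 = 2.7933
μ = λ + 1/W = 10.86 + 2.7933 = 13.6533 per hr

Final: 13.6533 /hr


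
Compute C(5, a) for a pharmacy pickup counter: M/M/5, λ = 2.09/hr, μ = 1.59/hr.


a = λ/μ = 1.3145; ρ = a/5 = 0.2629
P₀ = 0.268409 (from M/M/c formula)
C(c,a) = [a^c/(c!(1−ρ))]·P₀ = [3.92415/(120·0.7371)]·0.268409
= 0.04436·0.268409 = 0.011908

Final: 0.011908


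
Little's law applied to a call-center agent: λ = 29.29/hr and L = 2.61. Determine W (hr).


W = L/λ = 2.61/29.29 = 0.08911 hr

Final: 0.08911 hr


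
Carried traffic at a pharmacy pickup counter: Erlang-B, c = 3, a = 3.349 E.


B(3,3.349) = 0.386028 (Erlang-B)
Carried load = a(1 − B) = 3.349·(1 − 0.386028) = 3.349·0.613972 = 2.0562 E

Final: 2.0562 Erlangs


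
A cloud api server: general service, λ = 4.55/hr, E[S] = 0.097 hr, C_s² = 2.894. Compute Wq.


ρ = λ·E[S] = 4.55·0.097 = 0.4414
E[S²] = E[S]²(1+C_s²) = 0.097²·(1+2.894) = 0.036639
Wq = λ·E[S²]/(2(1−ρ)) = 4.55·0.036639/(2·0.5586) = 0.14920 hr

Final: 0.14920 hr


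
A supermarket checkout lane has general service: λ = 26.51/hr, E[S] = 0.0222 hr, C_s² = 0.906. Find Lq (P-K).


ρ = λ·E[S] = 26.51·0.0222 = 0.5885
Lq = ρ²(1+C_s²)/(2(1−ρ)) = 0.3464·(1+0.906)/(2·0.4115)
= 0.3464·1.9060/0.8230 = 0.80218

Final: 0.80218


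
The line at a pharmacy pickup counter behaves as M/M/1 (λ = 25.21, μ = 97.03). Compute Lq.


ρ = 25.21/97.03 = 0.2598
Lq = ρ²/(1−ρ) = 0.06750/0.7402 = 0.09120

Final: 0.09120


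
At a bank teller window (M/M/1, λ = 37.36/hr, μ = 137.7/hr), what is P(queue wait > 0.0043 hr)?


ρ = 37.36/137.7 = 0.2713
P(Wq > t) = ρ·e^{−(μ−λ)t} = 0.2713·e^{−0.4315}
= 0.2713·0.649559 = 0.176235

Final: 0.176235


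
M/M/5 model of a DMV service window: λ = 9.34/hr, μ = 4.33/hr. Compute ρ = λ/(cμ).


ρ = λ/(cμ) = 9.34/(5·4.33) = 9.34/21.65 = 0.4314

Final: 0.4314


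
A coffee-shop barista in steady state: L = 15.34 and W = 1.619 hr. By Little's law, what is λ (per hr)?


λ = L/W = 15.34/1.619 = 9.4750 /hr

Final: 9.4750 /hr


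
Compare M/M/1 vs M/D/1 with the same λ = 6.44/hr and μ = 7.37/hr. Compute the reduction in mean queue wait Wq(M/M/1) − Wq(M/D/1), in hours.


ρ = 6.44/7.37 = 0.8738
Wq(M/M/1) = ρ/(μ−λ) = 0.8738/0.9300 = 0.93958 hr
Wq(M/D/1) = ρ/(2(μ−λ)) = 0.46979 hr
Savings = 0.93958 − 0.46979 = 0.46979 hr

Final: 0.46979 hr


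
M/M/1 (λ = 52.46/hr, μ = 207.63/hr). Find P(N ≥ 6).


ρ = 52.46/207.63 = 0.2527
P(N ≥ n) = ρ^n = 0.2527^6 = 0.0002602

Final: 0.0002602


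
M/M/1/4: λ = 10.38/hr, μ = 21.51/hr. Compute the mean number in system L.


ρ = 10.38/21.51 = 0.4826
L = ρ[1 − (K+1)ρ^K + Kρ^(K+1)] / [(1−ρ)(1−ρ^(K+1))]
Numerator: 0.4826·(1 − 5·0.054229 + 4·0.026169) = 0.402235
Denominator: (0.5174)·(0.973831) = 0.503893
L = 0.402235/0.503893 = 0.7983

Final: 0.7983


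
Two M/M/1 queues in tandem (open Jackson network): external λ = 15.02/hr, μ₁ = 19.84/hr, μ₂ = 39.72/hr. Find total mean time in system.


Each node sees arrival rate λ = 15.02/hr (tandem ⇒ throughput preserved).
W₁ = 1/(μ₁−λ) = 1/(19.84−15.02) = 0.20747 hr
W₂ = 1/(μ₂−λ) = 1/(39.72−15.02) = 0.04049 hr
W_total = W₁ + W₂ = 0.20747 + 0.04049 = 0.24795 hr

Final: 0.24795 hr


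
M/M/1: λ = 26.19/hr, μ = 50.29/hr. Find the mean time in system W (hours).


W = 1/(μ−λ) = 1/(50.29 − 26.19) = 1/24.10 = 0.04149 hr

Final: 0.04149 hr


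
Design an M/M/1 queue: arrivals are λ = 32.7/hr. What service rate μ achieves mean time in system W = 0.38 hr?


W = 1/(μ−λ) ⇒ μ − λ = 1/W = 1/0.38 = 2.6316
μ = λ + 1/W = 32.7 + 2.6316 = 35.3316 per hr

Final: 35.3316 /hr
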